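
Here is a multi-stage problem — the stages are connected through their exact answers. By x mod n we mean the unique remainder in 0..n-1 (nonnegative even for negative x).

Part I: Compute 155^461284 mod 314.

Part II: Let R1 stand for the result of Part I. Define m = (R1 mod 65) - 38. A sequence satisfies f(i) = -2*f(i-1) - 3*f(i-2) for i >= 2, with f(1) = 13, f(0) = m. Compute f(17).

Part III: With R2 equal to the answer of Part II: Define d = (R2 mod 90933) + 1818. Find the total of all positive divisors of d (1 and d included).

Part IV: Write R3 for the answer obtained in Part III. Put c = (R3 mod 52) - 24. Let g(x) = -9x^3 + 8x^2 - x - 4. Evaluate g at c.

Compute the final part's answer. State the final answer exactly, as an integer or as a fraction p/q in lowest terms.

75216

Part I: squarings mod 314: 155^1=155, 155^2=161, 155^4=173, 155^8=99, 155^16=67, 155^32=93, 155^64=171, 155^128=39, 155^256=265, 155^512=203, 155^1024=75, 155^2048=287, 155^4096=101, 155^8192=153, 155^16384=173, 155^32768=99, 155^65536=67, 155^131072=93, 155^262144=171; 155^461284 = 155^4 * 155^32 * 155^64 * 155^128 * 155^256 * 155^2048 * 155^65536 * 155^131072 * 155^262144 = 203 (mod 314); answer 203
Part II: R1 = 203; m = -30; f(2) = -2*(13) - 3*(-30) = 64; iterating: f(2)=64, f(3)=-167, f(4)=142, f(5)=217, f(6)=-860, f(7)=1069, f(8)=442, f(9)=-4091, f(10)=6856, f(11)=-1439, f(12)=-17690, f(13)=39697, f(14)=-26324, f(15)=-66443, f(16)=211858, f(17)=-224387; answer -224387
Part III: R2 = -224387; d = 50230; 50230 = 2 * 5 * 5023; sigma = (1 + 2) * (1 + 5) * (1 + 5023) = 3 * 6 * 5024 = 90432; answer 90432
Part IV: R3 = 90432; c = -20; -9*(-20)^3 + 8*(-20)^2 - 1*(-20)^1 - 4 = (72000) + (3200) + (20) + (-4) = 75216; answer 75216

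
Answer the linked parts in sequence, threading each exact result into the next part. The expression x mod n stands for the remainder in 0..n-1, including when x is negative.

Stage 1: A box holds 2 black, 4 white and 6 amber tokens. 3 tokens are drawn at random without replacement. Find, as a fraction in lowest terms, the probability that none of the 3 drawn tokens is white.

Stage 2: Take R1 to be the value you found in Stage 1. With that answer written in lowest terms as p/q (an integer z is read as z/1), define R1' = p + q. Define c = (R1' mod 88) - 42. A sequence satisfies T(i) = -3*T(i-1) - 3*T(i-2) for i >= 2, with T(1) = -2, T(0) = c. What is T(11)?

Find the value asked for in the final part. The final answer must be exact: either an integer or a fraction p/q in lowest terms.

-19197

Stage 1: total draws C(12,3) = 220; favorable C(8,3) = 56; P = 14/55; answer 14/55
Stage 2: R1 = 14/55; threaded value p + q = 69; c = 27; T(2) = -3*(-2) - 3*(27) = -75; iterating: T(2)=-75, T(3)=231, T(4)=-468, T(5)=711, T(6)=-729, T(7)=54, T(8)=2025, T(9)=-6237, T(10)=12636, T(11)=-19197; answer -19197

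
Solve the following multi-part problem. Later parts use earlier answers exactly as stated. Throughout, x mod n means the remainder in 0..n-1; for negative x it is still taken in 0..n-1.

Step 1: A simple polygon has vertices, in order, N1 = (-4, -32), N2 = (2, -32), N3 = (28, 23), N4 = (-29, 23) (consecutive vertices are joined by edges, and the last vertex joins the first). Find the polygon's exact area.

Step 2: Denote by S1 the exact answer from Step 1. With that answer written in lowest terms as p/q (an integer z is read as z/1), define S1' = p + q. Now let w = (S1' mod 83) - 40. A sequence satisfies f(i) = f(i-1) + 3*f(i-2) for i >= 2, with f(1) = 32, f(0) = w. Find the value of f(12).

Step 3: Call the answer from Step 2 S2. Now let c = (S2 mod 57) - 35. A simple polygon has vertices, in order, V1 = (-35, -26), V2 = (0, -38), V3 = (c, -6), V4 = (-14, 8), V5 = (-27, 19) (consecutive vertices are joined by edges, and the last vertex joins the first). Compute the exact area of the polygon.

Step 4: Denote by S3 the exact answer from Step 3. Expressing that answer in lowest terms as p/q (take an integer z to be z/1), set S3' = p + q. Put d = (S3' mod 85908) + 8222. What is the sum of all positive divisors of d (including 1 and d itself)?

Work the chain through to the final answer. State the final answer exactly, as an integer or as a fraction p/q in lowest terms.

10416

Step 1: cross terms: (-4*-32 - 2*-32)=192, (2*23 - 28*-32)=942, (28*23 - -29*23)=1311, (-29*-32 - -4*23)=1020; twice the area = |3465| = 3465; area = 3465/2; answer 3465/2
Step 2: S1 = 3465/2; threaded value p + q = 3467; w = 24; f(2) = 1*(32) + 3*(24) = 104; iterating: f(2)=104, f(3)=200, f(4)=512, f(5)=1112, f(6)=2648, f(7)=5984, f(8)=13928, f(9)=31880, f(10)=73664, f(11)=169304, f(12)=390296; answer 390296
Step 3: S2 = 390296; c = -18; cross terms: (-35*-38 - 0*-26)=1330, (0*-6 - -18*-38)=-684, (-18*8 - -14*-6)=-228, (-14*19 - -27*8)=-50, (-27*-26 - -35*19)=1367; twice the area = |1735| = 1735; area = 1735/2; answer 1735/2
Step 4: S3 = 1735/2; threaded value p + q = 1737; d = 9959; 9959 = 23 * 433; sigma = (1 + 23) * (1 + 433) = 24 * 434 = 10416; answer 10416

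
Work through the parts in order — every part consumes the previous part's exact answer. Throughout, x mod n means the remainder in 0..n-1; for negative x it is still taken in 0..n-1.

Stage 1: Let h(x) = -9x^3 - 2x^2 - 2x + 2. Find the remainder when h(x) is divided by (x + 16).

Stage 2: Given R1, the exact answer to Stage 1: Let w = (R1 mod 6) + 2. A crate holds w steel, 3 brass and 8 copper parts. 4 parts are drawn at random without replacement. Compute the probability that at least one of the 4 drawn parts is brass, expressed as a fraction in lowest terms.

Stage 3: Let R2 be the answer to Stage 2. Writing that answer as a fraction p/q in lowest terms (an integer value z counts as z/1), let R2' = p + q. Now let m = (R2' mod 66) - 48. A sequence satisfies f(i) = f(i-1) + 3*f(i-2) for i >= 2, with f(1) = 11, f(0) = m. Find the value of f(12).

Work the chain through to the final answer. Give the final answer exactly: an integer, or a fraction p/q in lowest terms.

Stage 1: remainder = value at the root: -9*(-16)^3 - 2*(-16)^2 - 2*(-16)^1 + 2 = (36864) + (-512) + (32) + (2) = 36386; answer 36386
Stage 2: R1 = 36386; w = 4; total draws C(15,4) = 1365; complement C(12,4) = 495; favorable 1365 - 495 = 870; P = 58/91; answer 58/91
Stage 3: R2 = 58/91; threaded value p + q = 149; m = -31; f(2) = 1*(11) + 3*(-31) = -82; iterating: f(2)=-82, f(3)=-49, f(4)=-295, f(5)=-442, f(6)=-1327, f(7)=-2653, f(8)=-6634, f(9)=-14593, f(10)=-34495, f(11)=-78274, f(12)=-181759; answer -181759

-181759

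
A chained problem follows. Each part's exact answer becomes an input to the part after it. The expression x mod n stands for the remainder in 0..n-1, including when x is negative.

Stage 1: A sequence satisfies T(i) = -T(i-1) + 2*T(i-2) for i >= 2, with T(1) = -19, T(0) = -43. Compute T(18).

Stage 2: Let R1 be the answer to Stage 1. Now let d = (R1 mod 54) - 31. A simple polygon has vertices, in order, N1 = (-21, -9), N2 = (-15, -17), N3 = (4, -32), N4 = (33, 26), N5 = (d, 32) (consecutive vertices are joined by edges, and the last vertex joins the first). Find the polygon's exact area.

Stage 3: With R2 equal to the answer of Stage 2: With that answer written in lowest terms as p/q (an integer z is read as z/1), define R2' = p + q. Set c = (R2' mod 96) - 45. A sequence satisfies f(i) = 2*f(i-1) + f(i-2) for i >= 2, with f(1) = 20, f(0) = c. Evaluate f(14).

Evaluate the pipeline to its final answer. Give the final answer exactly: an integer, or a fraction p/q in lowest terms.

2385243

Stage 1: T(2) = -1*(-19) + 2*(-43) = -67; iterating: T(2)=-67, T(3)=29, T(4)=-163, T(5)=221, T(6)=-547, T(7)=989, T(8)=-2083, T(9)=4061, T(10)=-8227, T(11)=16349, T(12)=-32803, T(13)=65501, T(14)=-131107, T(15)=262109, T(16)=-524323, T(17)=1048541, T(18)=-2097187; answer -2097187
Stage 2: R1 = -2097187; d = -20; cross terms: (-21*-17 - -15*-9)=222, (-15*-32 - 4*-17)=548, (4*26 - 33*-32)=1160, (33*32 - -20*26)=1576, (-20*-9 - -21*32)=852; twice the area = |4358| = 4358; area = 2179; answer 2179
Stage 3: R2 = 2179; threaded value p + q = 2180; c = 23; f(2) = 2*(20) + 1*(23) = 63; iterating: f(2)=63, f(3)=146, f(4)=355, f(5)=856, f(6)=2067, f(7)=4990, f(8)=12047, f(9)=29084, f(10)=70215, f(11)=169514, f(12)=409243, f(13)=988000, f(14)=2385243; answer 2385243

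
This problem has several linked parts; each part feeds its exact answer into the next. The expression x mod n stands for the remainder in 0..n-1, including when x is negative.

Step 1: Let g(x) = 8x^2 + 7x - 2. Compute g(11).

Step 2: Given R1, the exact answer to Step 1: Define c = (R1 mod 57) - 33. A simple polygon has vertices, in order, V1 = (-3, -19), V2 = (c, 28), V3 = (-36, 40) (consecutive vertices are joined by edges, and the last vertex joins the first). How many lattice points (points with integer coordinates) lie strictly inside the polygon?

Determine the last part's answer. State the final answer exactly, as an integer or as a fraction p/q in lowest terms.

Step 1: 8*(11)^2 + 7*(11)^1 - 2 = (968) + (77) + (-2) = 1043; answer 1043
Step 2: R1 = 1043; c = -16; cross terms: (-3*28 - -16*-19)=-388, (-16*40 - -36*28)=368, (-36*-19 - -3*40)=804; twice the area = |784| = 784; area = 392; boundary points = 1 + 4 + 1 = 6; strictly interior points = area - boundary/2 + 1 = 390; answer 390

390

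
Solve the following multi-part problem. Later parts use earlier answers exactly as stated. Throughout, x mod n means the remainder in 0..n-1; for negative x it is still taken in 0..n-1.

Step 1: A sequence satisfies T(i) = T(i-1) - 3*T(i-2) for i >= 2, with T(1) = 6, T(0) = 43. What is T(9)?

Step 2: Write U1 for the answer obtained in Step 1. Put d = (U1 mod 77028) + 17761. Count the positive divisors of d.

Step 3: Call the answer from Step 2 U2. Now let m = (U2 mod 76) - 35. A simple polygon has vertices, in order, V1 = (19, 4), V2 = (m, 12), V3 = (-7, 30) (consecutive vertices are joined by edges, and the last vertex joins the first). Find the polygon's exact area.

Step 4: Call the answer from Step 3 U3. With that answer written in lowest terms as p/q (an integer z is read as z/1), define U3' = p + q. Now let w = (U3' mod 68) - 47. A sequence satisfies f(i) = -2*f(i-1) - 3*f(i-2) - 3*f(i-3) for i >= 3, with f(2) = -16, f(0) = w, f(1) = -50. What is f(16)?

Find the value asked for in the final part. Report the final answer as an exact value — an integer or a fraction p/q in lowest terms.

-2944

Step 1: T(2) = 1*(6) - 3*(43) = -123; iterating: T(2)=-123, T(3)=-141, T(4)=228, T(5)=651, T(6)=-33, T(7)=-1986, T(8)=-1887, T(9)=4071; answer 4071
Step 2: U1 = 4071; d = 21832; 21832 = 2^3 * 2729; number of divisors = (3+1) * (1+1) = 8; answer 8
Step 3: U2 = 8; m = -27; cross terms: (19*12 - -27*4)=336, (-27*30 - -7*12)=-726, (-7*4 - 19*30)=-598; twice the area = |-988| = 988; area = 494; answer 494
Step 4: U3 = 494; threaded value p + q = 495; w = -28; f(3) = -2*(-16) - 3*(-50) - 3*(-28) = 266; iterating: f(3)=266, f(4)=-334, f(5)=-82, f(6)=368, f(7)=512, f(8)=-1882, f(9)=1124, f(10)=1862, f(11)=-1450, f(12)=-6058, f(13)=10880, f(14)=764, f(15)=-15994, f(16)=-2944; answer -2944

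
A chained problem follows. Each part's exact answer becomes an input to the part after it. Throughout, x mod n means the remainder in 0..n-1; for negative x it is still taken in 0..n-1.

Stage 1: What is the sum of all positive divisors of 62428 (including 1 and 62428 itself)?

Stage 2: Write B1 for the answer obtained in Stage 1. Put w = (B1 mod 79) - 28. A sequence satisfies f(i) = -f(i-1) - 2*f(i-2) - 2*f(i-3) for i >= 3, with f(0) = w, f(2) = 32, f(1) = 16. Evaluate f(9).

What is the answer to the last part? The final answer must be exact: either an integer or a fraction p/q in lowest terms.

916

Stage 1: 62428 = 2^2 * 15607; sigma = (1 + 2 + 4) * (1 + 15607) = 7 * 15608 = 109256; answer 109256
Stage 2: B1 = 109256; w = 50; f(3) = -1*(32) - 2*(16) - 2*(50) = -164; iterating: f(3)=-164, f(4)=68, f(5)=196, f(6)=-4, f(7)=-524, f(8)=140, f(9)=916; answer 916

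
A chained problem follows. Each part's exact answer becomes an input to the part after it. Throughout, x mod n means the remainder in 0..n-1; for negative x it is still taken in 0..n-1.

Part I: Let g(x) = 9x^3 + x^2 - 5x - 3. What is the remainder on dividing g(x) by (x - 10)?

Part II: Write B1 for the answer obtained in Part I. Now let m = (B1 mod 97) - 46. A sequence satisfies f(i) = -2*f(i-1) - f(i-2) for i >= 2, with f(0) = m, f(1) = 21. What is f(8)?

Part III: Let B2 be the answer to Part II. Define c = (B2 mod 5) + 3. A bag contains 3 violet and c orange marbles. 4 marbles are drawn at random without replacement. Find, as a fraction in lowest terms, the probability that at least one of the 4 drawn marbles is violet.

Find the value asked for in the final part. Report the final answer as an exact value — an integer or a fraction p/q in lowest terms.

Part I: remainder = value at the root: 9*(10)^3 + 1*(10)^2 - 5*(10)^1 - 3 = (9000) + (100) + (-50) + (-3) = 9047; answer 9047
Part II: B1 = 9047; m = -20; f(2) = -2*(21) - 1*(-20) = -22; iterating: f(2)=-22, f(3)=23, f(4)=-24, f(5)=25, f(6)=-26, f(7)=27, f(8)=-28; answer -28
Part III: B2 = -28; c = 5; total draws C(8,4) = 70; complement C(5,4) = 5; favorable 70 - 5 = 65; P = 13/14; answer 13/14

13/14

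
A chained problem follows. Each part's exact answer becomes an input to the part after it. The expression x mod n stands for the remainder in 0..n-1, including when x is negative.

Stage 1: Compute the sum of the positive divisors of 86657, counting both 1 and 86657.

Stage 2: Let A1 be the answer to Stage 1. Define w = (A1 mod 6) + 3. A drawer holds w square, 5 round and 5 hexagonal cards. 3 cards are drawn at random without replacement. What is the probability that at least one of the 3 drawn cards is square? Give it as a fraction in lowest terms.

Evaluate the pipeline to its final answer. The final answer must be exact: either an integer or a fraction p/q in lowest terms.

Stage 1: 86657 = 193 * 449; sigma = (1 + 193) * (1 + 449) = 194 * 450 = 87300; answer 87300
Stage 2: A1 = 87300; w = 3; total draws C(13,3) = 286; complement C(10,3) = 120; favorable 286 - 120 = 166; P = 83/143; answer 83/143

83/143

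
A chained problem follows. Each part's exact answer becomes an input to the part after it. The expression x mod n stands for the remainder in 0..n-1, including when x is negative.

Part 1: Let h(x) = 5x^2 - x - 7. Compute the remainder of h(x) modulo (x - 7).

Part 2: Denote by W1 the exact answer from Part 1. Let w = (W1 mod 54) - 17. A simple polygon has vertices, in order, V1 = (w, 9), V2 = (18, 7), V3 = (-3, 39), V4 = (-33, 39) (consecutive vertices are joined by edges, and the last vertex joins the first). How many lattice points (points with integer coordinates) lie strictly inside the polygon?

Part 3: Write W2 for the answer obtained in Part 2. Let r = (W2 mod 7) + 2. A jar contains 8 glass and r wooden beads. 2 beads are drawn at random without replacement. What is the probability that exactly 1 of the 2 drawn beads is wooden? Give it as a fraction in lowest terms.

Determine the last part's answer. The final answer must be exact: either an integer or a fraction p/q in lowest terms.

Part 1: remainder = value at the root: 5*(7)^2 - 1*(7)^1 - 7 = (245) + (-7) + (-7) = 231; answer 231
Part 2: W1 = 231; w = -2; cross terms: (-2*7 - 18*9)=-176, (18*39 - -3*7)=723, (-3*39 - -33*39)=1170, (-33*9 - -2*39)=-219; twice the area = |1498| = 1498; area = 749; boundary points = 2 + 1 + 30 + 1 = 34; strictly interior points = area - boundary/2 + 1 = 733; answer 733
Part 3: W2 = 733; r = 7; total draws C(15,2) = 105; favorable C(7,1)*C(8,1) = 56; P = 8/15; answer 8/15

8/15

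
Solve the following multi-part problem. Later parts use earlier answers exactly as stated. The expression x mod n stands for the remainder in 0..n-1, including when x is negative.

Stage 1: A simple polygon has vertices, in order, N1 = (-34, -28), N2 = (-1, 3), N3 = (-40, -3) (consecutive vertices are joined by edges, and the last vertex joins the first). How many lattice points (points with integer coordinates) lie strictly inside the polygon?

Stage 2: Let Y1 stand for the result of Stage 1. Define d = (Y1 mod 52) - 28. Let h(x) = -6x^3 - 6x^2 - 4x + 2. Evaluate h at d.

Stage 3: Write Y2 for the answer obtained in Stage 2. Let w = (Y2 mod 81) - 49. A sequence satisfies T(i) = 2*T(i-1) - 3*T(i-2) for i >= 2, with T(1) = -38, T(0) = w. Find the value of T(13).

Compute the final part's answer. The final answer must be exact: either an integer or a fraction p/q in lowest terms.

Stage 1: cross terms: (-34*3 - -1*-28)=-130, (-1*-3 - -40*3)=123, (-40*-28 - -34*-3)=1018; twice the area = |1011| = 1011; area = 1011/2; boundary points = 1 + 3 + 1 = 5; strictly interior points = area - boundary/2 + 1 = 504; answer 504
Stage 2: Y1 = 504; d = 8; -6*(8)^3 - 6*(8)^2 - 4*(8)^1 + 2 = (-3072) + (-384) + (-32) + (2) = -3486; answer -3486
Stage 3: Y2 = -3486; w = 29; T(2) = 2*(-38) - 3*(29) = -163; iterating: T(2)=-163, T(3)=-212, T(4)=65, T(5)=766, T(6)=1337, T(7)=376, T(8)=-3259, T(9)=-7646, T(10)=-5515, T(11)=11908, T(12)=40361, T(13)=44998; answer 44998

44998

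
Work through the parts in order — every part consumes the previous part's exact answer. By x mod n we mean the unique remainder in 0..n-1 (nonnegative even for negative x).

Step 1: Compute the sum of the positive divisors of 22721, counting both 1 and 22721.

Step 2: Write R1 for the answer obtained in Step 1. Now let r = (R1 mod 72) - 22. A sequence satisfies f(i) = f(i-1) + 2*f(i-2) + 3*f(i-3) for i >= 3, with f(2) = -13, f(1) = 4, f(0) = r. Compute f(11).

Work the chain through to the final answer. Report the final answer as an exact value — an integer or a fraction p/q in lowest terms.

Step 1: 22721 is prime, so its only divisors are 1 and 22721; sigma = 1 + 22721 = 22722; answer 22722
Step 2: R1 = 22722; r = 20; f(3) = 1*(-13) + 2*(4) + 3*(20) = 55; iterating: f(3)=55, f(4)=41, f(5)=112, f(6)=359, f(7)=706, f(8)=1760, f(9)=4249, f(10)=9887, f(11)=23665; answer 23665

23665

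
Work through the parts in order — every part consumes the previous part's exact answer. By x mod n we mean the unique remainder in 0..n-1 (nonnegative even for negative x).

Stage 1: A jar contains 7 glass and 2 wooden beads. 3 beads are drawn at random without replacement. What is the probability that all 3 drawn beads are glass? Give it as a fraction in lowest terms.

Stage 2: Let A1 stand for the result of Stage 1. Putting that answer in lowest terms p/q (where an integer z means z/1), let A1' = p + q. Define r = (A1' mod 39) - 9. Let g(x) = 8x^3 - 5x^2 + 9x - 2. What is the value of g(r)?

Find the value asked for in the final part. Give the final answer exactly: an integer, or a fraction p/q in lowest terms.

Stage 1: total draws C(9,3) = 84; favorable C(7,3) = 35; P = 5/12; answer 5/12
Stage 2: A1 = 5/12; threaded value p + q = 17; r = 8; 8*(8)^3 - 5*(8)^2 + 9*(8)^1 - 2 = (4096) + (-320) + (72) + (-2) = 3846; answer 3846

3846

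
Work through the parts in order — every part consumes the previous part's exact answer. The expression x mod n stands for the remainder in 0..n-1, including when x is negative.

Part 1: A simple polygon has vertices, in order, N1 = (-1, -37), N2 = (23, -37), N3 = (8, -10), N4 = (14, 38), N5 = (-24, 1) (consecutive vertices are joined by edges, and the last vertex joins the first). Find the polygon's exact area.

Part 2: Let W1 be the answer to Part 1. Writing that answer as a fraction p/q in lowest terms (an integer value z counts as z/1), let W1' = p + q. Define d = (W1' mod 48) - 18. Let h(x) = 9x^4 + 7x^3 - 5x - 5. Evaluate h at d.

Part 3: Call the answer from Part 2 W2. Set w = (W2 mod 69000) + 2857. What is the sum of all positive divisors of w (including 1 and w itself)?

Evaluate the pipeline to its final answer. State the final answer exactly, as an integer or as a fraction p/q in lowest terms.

Part 1: cross terms: (-1*-37 - 23*-37)=888, (23*-10 - 8*-37)=66, (8*38 - 14*-10)=444, (14*1 - -24*38)=926, (-24*-37 - -1*1)=889; twice the area = |3213| = 3213; area = 3213/2; answer 3213/2
Part 2: W1 = 3213/2; threaded value p + q = 3215; d = 29; 9*(29)^4 + 7*(29)^3 - 5*(29)^1 - 5 = (6365529) + (170723) + (-145) + (-5) = 6536102; answer 6536102
Part 3: W2 = 6536102; w = 52959; 52959 = 3 * 127 * 139; sigma = (1 + 3) * (1 + 127) * (1 + 139) = 4 * 128 * 140 = 71680; answer 71680

71680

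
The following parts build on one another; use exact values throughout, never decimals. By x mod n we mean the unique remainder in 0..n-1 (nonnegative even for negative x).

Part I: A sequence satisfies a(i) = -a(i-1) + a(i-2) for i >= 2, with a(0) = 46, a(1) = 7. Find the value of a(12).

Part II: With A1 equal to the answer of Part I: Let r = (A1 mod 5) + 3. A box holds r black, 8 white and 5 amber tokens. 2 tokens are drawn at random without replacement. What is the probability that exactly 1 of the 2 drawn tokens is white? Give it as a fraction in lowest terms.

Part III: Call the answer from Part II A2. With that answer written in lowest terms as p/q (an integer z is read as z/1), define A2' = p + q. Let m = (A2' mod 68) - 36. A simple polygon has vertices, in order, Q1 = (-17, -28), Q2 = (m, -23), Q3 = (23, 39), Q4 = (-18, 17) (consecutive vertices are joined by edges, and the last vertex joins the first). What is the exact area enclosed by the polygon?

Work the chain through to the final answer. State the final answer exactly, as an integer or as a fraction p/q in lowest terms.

1068

Part I: a(2) = -1*(7) + 1*(46) = 39; iterating: a(2)=39, a(3)=-32, a(4)=71, a(5)=-103, a(6)=174, a(7)=-277, a(8)=451, a(9)=-728, a(10)=1179, a(11)=-1907, a(12)=3086; answer 3086
Part II: A1 = 3086; r = 4; total draws C(17,2) = 136; favorable C(8,1)*C(9,1) = 72; P = 9/17; answer 9/17
Part III: A2 = 9/17; threaded value p + q = 26; m = -10; cross terms: (-17*-23 - -10*-28)=111, (-10*39 - 23*-23)=139, (23*17 - -18*39)=1093, (-18*-28 - -17*17)=793; twice the area = |2136| = 2136; area = 1068; answer 1068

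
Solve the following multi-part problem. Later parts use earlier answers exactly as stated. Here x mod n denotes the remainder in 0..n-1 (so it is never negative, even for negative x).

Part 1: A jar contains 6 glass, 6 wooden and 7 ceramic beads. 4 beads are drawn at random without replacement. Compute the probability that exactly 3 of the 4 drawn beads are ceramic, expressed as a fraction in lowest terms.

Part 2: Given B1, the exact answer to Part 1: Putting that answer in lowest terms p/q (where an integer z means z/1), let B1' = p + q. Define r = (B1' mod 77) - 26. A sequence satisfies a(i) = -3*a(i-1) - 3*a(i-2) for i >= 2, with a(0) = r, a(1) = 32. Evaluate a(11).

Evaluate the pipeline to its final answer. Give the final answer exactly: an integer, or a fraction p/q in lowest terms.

Part 1: total draws C(19,4) = 3876; favorable C(7,3)*C(12,1) = 420; P = 35/323; answer 35/323
Part 2: B1 = 35/323; threaded value p + q = 358; r = 24; a(2) = -3*(32) - 3*(24) = -168; iterating: a(2)=-168, a(3)=408, a(4)=-720, a(5)=936, a(6)=-648, a(7)=-864, a(8)=4536, a(9)=-11016, a(10)=19440, a(11)=-25272; answer -25272

-25272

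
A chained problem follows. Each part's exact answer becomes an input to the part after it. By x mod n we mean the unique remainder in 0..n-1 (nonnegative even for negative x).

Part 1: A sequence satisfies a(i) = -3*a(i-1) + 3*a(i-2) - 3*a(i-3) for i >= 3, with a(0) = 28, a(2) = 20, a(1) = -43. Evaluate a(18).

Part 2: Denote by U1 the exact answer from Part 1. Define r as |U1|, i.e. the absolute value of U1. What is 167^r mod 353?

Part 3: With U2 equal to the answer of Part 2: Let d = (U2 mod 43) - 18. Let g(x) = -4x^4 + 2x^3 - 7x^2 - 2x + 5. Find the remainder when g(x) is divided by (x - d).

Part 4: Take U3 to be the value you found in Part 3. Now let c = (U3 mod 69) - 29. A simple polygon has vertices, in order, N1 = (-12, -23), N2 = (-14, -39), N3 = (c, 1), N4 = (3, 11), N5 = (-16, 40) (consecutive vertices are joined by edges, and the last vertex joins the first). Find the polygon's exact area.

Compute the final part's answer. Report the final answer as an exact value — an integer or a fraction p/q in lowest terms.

Part 1: a(3) = -3*(20) + 3*(-43) - 3*(28) = -273; iterating: a(3)=-273, a(4)=1008, a(5)=-3903, a(6)=15552, a(7)=-61389, a(8)=242532, a(9)=-958419, a(10)=3787020, a(11)=-14963913, a(12)=59128056, a(13)=-233636967, a(14)=923186808, a(15)=-3647855493, a(16)=14414037804, a(17)=-56955240315, a(18)=225051400836; answer 225051400836
Part 2: U1 = 225051400836; r = 225051400836; squarings mod 353: 167^1=167, 167^2=2, 167^4=4, 167^8=16, 167^16=256, 167^32=231, 167^64=58, 167^128=187, 167^256=22, 167^512=131, 167^1024=217, 167^2048=140, 167^4096=185, 167^8192=337, 167^16384=256, 167^32768=231, 167^65536=58, 167^131072=187, 167^262144=22, 167^524288=131, 167^1048576=217, 167^2097152=140, 167^4194304=185, 167^8388608=337, 167^16777216=256, 167^33554432=231, 167^67108864=58, 167^134217728=187, 167^268435456=22, 167^536870912=131, 167^1073741824=217, 167^2147483648=140, 167^4294967296=185, 167^8589934592=337, 167^17179869184=256, 167^34359738368=231, 167^68719476736=58, 167^137438953472=187; 167^225051400836 = 167^4 * 167^128 * 167^512 * 167^2048 * 167^4096 * 167^16384 * 167^32768 * 167^65536 * 167^131072 * 167^524288 * 167^1048576 * 167^33554432 * 167^67108864 * 167^536870912 * 167^1073741824 * 167^17179869184 * 167^68719476736 * 167^137438953472 = 318 (mod 353); answer 318
Part 3: U2 = 318; d = -1; remainder = value at the root: -4*(-1)^4 + 2*(-1)^3 - 7*(-1)^2 - 2*(-1)^1 + 5 = (-4) + (-2) + (-7) + (2) + (5) = -6; answer -6
Part 4: U3 = -6; c = 34; cross terms: (-12*-39 - -14*-23)=146, (-14*1 - 34*-39)=1312, (34*11 - 3*1)=371, (3*40 - -16*11)=296, (-16*-23 - -12*40)=848; twice the area = |2973| = 2973; area = 2973/2; answer 2973/2

2973/2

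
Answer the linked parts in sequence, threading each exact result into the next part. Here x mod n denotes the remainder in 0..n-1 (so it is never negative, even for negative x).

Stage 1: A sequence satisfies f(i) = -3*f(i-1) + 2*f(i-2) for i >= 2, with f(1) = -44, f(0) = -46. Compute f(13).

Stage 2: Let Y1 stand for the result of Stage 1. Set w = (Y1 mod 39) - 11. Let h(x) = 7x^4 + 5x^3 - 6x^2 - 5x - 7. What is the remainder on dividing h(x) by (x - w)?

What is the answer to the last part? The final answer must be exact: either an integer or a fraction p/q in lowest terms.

Stage 1: f(2) = -3*(-44) + 2*(-46) = 40; iterating: f(2)=40, f(3)=-208, f(4)=704, f(5)=-2528, f(6)=8992, f(7)=-32032, f(8)=114080, f(9)=-406304, f(10)=1447072, f(11)=-5153824, f(12)=18355616, f(13)=-65374496; answer -65374496
Stage 2: Y1 = -65374496; w = 23; remainder = value at the root: 7*(23)^4 + 5*(23)^3 - 6*(23)^2 - 5*(23)^1 - 7 = (1958887) + (60835) + (-3174) + (-115) + (-7) = 2016426; answer 2016426

2016426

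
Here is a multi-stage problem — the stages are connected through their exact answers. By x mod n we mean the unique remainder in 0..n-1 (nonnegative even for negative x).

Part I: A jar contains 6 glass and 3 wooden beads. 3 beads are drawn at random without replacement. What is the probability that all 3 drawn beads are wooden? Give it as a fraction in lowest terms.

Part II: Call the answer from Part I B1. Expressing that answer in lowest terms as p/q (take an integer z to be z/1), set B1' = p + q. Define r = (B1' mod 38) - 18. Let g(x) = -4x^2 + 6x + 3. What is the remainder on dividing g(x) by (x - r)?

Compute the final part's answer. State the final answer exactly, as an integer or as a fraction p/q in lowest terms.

Part I: total draws C(9,3) = 84; favorable C(3,3) = 1; P = 1/84; answer 1/84
Part II: B1 = 1/84; threaded value p + q = 85; r = -9; remainder = value at the root: -4*(-9)^2 + 6*(-9)^1 + 3 = (-324) + (-54) + (3) = -375; answer -375

-375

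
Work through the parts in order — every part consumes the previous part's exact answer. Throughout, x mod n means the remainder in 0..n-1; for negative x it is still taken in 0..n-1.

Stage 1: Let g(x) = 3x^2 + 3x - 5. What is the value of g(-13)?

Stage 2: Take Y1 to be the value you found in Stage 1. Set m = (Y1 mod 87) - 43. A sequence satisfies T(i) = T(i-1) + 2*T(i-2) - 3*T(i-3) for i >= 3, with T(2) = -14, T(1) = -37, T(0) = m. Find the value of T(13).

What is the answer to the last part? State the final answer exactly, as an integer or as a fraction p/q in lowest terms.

Stage 1: 3*(-13)^2 + 3*(-13)^1 - 5 = (507) + (-39) + (-5) = 463; answer 463
Stage 2: Y1 = 463; m = -15; T(3) = 1*(-14) + 2*(-37) - 3*(-15) = -43; iterating: T(3)=-43, T(4)=40, T(5)=-4, T(6)=205, T(7)=77, T(8)=499, T(9)=38, T(10)=805, T(11)=-616, T(12)=880, T(13)=-2767; answer -2767

-2767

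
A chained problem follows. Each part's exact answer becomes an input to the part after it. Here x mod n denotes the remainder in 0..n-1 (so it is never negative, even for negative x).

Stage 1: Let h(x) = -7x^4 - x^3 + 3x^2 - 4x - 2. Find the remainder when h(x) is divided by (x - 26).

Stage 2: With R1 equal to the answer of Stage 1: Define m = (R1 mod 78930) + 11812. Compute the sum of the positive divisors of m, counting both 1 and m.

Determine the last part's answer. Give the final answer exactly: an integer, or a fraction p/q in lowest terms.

Stage 1: remainder = value at the root: -7*(26)^4 - 1*(26)^3 + 3*(26)^2 - 4*(26)^1 - 2 = (-3198832) + (-17576) + (2028) + (-104) + (-2) = -3214486; answer -3214486
Stage 2: R1 = -3214486; m = 33456; 33456 = 2^4 * 3 * 17 * 41; sigma = (1 + 2 + 4 + 8 + 16) * (1 + 3) * (1 + 17) * (1 + 41) = 31 * 4 * 18 * 42 = 93744; answer 93744

93744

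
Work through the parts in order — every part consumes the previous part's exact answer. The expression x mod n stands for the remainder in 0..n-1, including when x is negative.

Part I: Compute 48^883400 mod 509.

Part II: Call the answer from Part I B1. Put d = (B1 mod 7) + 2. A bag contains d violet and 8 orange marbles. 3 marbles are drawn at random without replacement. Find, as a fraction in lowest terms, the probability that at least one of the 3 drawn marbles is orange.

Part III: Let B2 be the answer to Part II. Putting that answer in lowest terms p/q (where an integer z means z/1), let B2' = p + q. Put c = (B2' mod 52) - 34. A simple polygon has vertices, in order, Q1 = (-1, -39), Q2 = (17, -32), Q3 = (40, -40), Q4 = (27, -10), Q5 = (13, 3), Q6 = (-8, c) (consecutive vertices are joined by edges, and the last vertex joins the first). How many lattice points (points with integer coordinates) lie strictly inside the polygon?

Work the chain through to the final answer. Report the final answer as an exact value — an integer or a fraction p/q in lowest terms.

Part I: squarings mod 509: 48^1=48, 48^2=268, 48^4=55, 48^8=480, 48^16=332, 48^32=280, 48^64=14, 48^128=196, 48^256=241, 48^512=55, 48^1024=480, 48^2048=332, 48^4096=280, 48^8192=14, 48^16384=196, 48^32768=241, 48^65536=55, 48^131072=480, 48^262144=332, 48^524288=280; 48^883400 = 48^8 * 48^64 * 48^128 * 48^512 * 48^2048 * 48^4096 * 48^8192 * 48^16384 * 48^65536 * 48^262144 * 48^524288 = 247 (mod 509); answer 247
Part II: B1 = 247; d = 4; total draws C(12,3) = 220; complement C(4,3) = 4; favorable 220 - 4 = 216; P = 54/55; answer 54/55
Part III: B2 = 54/55; threaded value p + q = 109; c = -29; cross terms: (-1*-32 - 17*-39)=695, (17*-40 - 40*-32)=600, (40*-10 - 27*-40)=680, (27*3 - 13*-10)=211, (13*-29 - -8*3)=-353, (-8*-39 - -1*-29)=283; twice the area = |2116| = 2116; area = 1058; boundary points = 1 + 1 + 1 + 1 + 1 + 1 = 6; strictly interior points = area - boundary/2 + 1 = 1056; answer 1056

1056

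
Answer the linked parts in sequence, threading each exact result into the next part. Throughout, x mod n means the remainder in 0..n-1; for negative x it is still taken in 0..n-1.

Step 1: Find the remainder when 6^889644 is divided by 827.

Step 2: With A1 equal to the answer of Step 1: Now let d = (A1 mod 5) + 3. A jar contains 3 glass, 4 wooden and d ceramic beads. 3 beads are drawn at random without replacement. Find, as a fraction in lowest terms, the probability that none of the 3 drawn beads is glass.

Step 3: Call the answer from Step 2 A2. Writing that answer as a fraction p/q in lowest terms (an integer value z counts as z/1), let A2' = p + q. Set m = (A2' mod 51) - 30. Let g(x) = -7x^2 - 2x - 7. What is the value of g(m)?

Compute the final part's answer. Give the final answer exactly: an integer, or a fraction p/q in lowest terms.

Step 1: squarings mod 827: 6^1=6, 6^2=36, 6^4=469, 6^8=806, 6^16=441, 6^32=136, 6^64=302, 6^128=234, 6^256=174, 6^512=504, 6^1024=127, 6^2048=416, 6^4096=213, 6^8192=711, 6^16384=224, 6^32768=556, 6^65536=665, 6^131072=607, 6^262144=434, 6^524288=627; 6^889644 = 6^4 * 6^8 * 6^32 * 6^256 * 6^512 * 6^4096 * 6^32768 * 6^65536 * 6^262144 * 6^524288 = 559 (mod 827); answer 559
Step 2: A1 = 559; d = 7; total draws C(14,3) = 364; favorable C(11,3) = 165; P = 165/364; answer 165/364
Step 3: A2 = 165/364; threaded value p + q = 529; m = -11; -7*(-11)^2 - 2*(-11)^1 - 7 = (-847) + (22) + (-7) = -832; answer -832

-832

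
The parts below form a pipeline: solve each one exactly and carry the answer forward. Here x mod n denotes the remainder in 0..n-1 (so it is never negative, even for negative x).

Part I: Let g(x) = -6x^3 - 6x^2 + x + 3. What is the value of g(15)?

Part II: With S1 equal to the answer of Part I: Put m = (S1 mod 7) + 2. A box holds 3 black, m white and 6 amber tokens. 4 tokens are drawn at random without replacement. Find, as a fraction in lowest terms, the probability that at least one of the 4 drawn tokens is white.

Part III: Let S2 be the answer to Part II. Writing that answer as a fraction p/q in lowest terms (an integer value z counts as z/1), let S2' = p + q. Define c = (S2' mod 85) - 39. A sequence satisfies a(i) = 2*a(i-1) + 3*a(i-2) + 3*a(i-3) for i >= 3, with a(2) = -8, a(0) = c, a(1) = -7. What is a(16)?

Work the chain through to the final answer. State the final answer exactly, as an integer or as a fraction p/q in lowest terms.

157636192

Part I: -6*(15)^3 - 6*(15)^2 + 1*(15)^1 + 3 = (-20250) + (-1350) + (15) + (3) = -21582; answer -21582
Part II: S1 = -21582; m = 8; total draws C(17,4) = 2380; complement C(9,4) = 126; favorable 2380 - 126 = 2254; P = 161/170; answer 161/170
Part III: S2 = 161/170; threaded value p + q = 331; c = 37; a(3) = 2*(-8) + 3*(-7) + 3*(37) = 74; iterating: a(3)=74, a(4)=103, a(5)=404, a(6)=1339, a(7)=4199, a(8)=13627, a(9)=43868, a(10)=141214, a(11)=454913, a(12)=1465072, a(13)=4718525, a(14)=15197005, a(15)=48944801, a(16)=157636192; answer 157636192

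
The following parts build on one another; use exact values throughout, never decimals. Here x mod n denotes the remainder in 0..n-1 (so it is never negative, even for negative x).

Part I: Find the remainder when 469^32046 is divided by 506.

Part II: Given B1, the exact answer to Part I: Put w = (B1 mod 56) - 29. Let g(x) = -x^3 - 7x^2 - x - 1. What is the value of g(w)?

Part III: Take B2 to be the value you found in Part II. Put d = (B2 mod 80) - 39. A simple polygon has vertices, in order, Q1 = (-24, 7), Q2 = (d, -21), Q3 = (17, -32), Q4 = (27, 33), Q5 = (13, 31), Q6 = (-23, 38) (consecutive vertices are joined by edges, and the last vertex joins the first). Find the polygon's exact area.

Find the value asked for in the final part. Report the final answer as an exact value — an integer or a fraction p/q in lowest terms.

2677

Part I: squarings mod 506: 469^1=469, 469^2=357, 469^4=443, 469^8=427, 469^16=169, 469^32=225, 469^64=25, 469^128=119, 469^256=499, 469^512=49, 469^1024=377, 469^2048=449, 469^4096=213, 469^8192=335, 469^16384=399; 469^32046 = 469^2 * 469^4 * 469^8 * 469^32 * 469^256 * 469^1024 * 469^2048 * 469^4096 * 469^8192 * 469^16384 = 499 (mod 506); answer 499
Part II: B1 = 499; w = 22; -1*(22)^3 - 7*(22)^2 - 1*(22)^1 - 1 = (-10648) + (-3388) + (-22) + (-1) = -14059; answer -14059
Part III: B2 = -14059; d = -18; cross terms: (-24*-21 - -18*7)=630, (-18*-32 - 17*-21)=933, (17*33 - 27*-32)=1425, (27*31 - 13*33)=408, (13*38 - -23*31)=1207, (-23*7 - -24*38)=751; twice the area = |5354| = 5354; area = 2677; answer 2677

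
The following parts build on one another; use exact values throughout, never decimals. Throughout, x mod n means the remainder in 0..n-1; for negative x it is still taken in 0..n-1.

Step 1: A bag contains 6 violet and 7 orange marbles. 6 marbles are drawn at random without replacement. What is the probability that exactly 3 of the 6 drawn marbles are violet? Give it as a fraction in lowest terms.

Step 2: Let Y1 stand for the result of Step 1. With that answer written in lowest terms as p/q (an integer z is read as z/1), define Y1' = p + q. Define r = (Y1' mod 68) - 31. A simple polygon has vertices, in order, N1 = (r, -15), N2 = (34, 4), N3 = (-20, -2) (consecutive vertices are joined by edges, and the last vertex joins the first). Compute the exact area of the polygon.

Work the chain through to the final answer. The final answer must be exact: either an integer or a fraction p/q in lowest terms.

498

Step 1: total draws C(13,6) = 1716; favorable C(6,3)*C(7,3) = 700; P = 175/429; answer 175/429
Step 2: Y1 = 175/429; threaded value p + q = 604; r = 29; cross terms: (29*4 - 34*-15)=626, (34*-2 - -20*4)=12, (-20*-15 - 29*-2)=358; twice the area = |996| = 996; area = 498; answer 498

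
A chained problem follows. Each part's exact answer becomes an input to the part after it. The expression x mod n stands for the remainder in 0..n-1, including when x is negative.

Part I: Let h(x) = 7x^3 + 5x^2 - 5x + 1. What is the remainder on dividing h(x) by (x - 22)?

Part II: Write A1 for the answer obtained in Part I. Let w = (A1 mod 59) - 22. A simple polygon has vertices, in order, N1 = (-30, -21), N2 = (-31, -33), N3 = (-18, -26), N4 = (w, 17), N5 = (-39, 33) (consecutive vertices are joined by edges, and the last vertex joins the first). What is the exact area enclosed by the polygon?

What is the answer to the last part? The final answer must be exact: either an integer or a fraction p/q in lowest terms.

1565

Part I: remainder = value at the root: 7*(22)^3 + 5*(22)^2 - 5*(22)^1 + 1 = (74536) + (2420) + (-110) + (1) = 76847; answer 76847
Part II: A1 = 76847; w = 7; cross terms: (-30*-33 - -31*-21)=339, (-31*-26 - -18*-33)=212, (-18*17 - 7*-26)=-124, (7*33 - -39*17)=894, (-39*-21 - -30*33)=1809; twice the area = |3130| = 3130; area = 1565; answer 1565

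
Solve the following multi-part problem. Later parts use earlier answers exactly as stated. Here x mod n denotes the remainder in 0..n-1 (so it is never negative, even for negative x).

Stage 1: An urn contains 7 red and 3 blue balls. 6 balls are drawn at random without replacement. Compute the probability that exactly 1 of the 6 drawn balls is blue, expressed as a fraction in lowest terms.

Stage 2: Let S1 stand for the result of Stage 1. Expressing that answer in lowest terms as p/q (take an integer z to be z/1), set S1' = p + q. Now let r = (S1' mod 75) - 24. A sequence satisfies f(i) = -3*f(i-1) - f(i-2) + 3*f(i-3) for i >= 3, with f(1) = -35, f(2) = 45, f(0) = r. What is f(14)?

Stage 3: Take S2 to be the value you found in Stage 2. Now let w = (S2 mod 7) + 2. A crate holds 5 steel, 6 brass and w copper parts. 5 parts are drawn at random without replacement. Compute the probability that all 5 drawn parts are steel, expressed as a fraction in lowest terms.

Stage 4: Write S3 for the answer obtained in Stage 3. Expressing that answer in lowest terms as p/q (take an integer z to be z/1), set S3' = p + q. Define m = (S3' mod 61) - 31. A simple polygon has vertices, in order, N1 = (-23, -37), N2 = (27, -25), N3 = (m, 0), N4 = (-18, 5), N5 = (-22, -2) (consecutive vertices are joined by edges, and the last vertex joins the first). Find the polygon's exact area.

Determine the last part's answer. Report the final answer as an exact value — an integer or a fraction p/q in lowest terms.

Stage 1: total draws C(10,6) = 210; favorable C(3,1)*C(7,5) = 63; P = 3/10; answer 3/10
Stage 2: S1 = 3/10; threaded value p + q = 13; r = -11; f(3) = -3*(45) - 1*(-35) + 3*(-11) = -133; iterating: f(3)=-133, f(4)=249, f(5)=-479, f(6)=789, f(7)=-1141, f(8)=1197, f(9)=-83, f(10)=-4371, f(11)=16787, f(12)=-46239, f(13)=108817, f(14)=-229851; answer -229851
Stage 3: S2 = -229851; w = 3; total draws C(14,5) = 2002; favorable C(5,5) = 1; P = 1/2002; answer 1/2002
Stage 4: S3 = 1/2002; threaded value p + q = 2003; m = 20; cross terms: (-23*-25 - 27*-37)=1574, (27*0 - 20*-25)=500, (20*5 - -18*0)=100, (-18*-2 - -22*5)=146, (-22*-37 - -23*-2)=768; twice the area = |3088| = 3088; area = 1544; answer 1544

1544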